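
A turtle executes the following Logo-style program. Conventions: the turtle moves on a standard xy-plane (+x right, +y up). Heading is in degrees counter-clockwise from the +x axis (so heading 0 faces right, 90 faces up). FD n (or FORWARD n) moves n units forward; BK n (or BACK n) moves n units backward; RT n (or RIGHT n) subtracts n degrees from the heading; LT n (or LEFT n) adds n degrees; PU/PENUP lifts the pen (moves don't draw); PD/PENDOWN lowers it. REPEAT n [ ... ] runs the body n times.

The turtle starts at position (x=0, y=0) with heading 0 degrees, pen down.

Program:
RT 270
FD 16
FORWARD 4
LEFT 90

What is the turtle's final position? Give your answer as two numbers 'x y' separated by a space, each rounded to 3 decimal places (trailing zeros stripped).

Executing turtle program step by step:
Start: pos=(0,0), heading=0, pen down
RT 270: heading 0 -> 90
FD 16: (0,0) -> (0,16) [heading=90, draw]
FD 4: (0,16) -> (0,20) [heading=90, draw]
LT 90: heading 90 -> 180
Final: pos=(0,20), heading=180, 2 segment(s) drawn

Answer: 0 20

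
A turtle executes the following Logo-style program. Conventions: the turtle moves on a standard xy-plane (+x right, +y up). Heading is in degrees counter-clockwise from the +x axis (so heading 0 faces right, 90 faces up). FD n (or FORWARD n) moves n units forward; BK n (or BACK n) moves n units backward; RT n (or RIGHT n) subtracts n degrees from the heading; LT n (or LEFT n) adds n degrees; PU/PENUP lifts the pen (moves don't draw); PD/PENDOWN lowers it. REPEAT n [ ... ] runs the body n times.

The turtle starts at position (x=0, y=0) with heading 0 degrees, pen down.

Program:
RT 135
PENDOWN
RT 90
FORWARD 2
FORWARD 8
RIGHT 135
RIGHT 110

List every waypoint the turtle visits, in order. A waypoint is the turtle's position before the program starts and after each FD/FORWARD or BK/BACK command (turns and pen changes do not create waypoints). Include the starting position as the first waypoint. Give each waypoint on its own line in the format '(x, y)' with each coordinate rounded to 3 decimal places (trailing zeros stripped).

Answer: (0, 0)
(-1.414, 1.414)
(-7.071, 7.071)

Derivation:
Executing turtle program step by step:
Start: pos=(0,0), heading=0, pen down
RT 135: heading 0 -> 225
PD: pen down
RT 90: heading 225 -> 135
FD 2: (0,0) -> (-1.414,1.414) [heading=135, draw]
FD 8: (-1.414,1.414) -> (-7.071,7.071) [heading=135, draw]
RT 135: heading 135 -> 0
RT 110: heading 0 -> 250
Final: pos=(-7.071,7.071), heading=250, 2 segment(s) drawn
Waypoints (3 total):
(0, 0)
(-1.414, 1.414)
(-7.071, 7.071)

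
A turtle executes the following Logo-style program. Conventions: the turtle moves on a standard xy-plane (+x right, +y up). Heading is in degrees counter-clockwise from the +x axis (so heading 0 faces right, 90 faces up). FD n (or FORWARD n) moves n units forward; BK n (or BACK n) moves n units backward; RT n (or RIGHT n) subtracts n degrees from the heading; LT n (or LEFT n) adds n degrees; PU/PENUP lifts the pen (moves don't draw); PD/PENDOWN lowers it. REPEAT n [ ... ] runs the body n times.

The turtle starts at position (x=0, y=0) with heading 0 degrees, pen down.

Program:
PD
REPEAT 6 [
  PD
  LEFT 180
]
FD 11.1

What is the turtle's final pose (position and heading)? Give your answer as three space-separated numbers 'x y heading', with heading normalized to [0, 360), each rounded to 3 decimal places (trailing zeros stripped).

Answer: 11.1 0 0

Derivation:
Executing turtle program step by step:
Start: pos=(0,0), heading=0, pen down
PD: pen down
REPEAT 6 [
  -- iteration 1/6 --
  PD: pen down
  LT 180: heading 0 -> 180
  -- iteration 2/6 --
  PD: pen down
  LT 180: heading 180 -> 0
  -- iteration 3/6 --
  PD: pen down
  LT 180: heading 0 -> 180
  -- iteration 4/6 --
  PD: pen down
  LT 180: heading 180 -> 0
  -- iteration 5/6 --
  PD: pen down
  LT 180: heading 0 -> 180
  -- iteration 6/6 --
  PD: pen down
  LT 180: heading 180 -> 0
]
FD 11.1: (0,0) -> (11.1,0) [heading=0, draw]
Final: pos=(11.1,0), heading=0, 1 segment(s) drawn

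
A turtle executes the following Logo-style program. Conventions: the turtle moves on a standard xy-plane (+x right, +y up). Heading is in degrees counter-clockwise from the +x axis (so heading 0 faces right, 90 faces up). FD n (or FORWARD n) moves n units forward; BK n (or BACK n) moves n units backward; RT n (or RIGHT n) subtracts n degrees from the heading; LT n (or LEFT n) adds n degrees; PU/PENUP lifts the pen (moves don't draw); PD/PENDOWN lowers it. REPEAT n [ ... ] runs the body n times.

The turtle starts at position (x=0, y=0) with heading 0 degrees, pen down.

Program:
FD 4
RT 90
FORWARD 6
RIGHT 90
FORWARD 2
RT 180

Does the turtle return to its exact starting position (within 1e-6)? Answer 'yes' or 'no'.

Answer: no

Derivation:
Executing turtle program step by step:
Start: pos=(0,0), heading=0, pen down
FD 4: (0,0) -> (4,0) [heading=0, draw]
RT 90: heading 0 -> 270
FD 6: (4,0) -> (4,-6) [heading=270, draw]
RT 90: heading 270 -> 180
FD 2: (4,-6) -> (2,-6) [heading=180, draw]
RT 180: heading 180 -> 0
Final: pos=(2,-6), heading=0, 3 segment(s) drawn

Start position: (0, 0)
Final position: (2, -6)
Distance = 6.325; >= 1e-6 -> NOT closed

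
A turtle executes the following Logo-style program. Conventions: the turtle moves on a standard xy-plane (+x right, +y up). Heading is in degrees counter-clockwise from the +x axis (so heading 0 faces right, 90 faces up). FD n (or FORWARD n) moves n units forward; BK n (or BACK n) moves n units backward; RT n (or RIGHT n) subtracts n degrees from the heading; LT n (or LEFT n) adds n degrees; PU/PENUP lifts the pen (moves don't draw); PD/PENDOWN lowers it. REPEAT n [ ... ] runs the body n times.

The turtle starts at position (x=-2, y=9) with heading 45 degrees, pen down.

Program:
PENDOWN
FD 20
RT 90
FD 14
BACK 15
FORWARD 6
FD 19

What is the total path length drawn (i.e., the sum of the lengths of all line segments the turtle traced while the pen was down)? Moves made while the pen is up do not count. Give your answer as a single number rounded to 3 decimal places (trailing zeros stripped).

Answer: 74

Derivation:
Executing turtle program step by step:
Start: pos=(-2,9), heading=45, pen down
PD: pen down
FD 20: (-2,9) -> (12.142,23.142) [heading=45, draw]
RT 90: heading 45 -> 315
FD 14: (12.142,23.142) -> (22.042,13.243) [heading=315, draw]
BK 15: (22.042,13.243) -> (11.435,23.849) [heading=315, draw]
FD 6: (11.435,23.849) -> (15.678,19.607) [heading=315, draw]
FD 19: (15.678,19.607) -> (29.113,6.172) [heading=315, draw]
Final: pos=(29.113,6.172), heading=315, 5 segment(s) drawn

Segment lengths:
  seg 1: (-2,9) -> (12.142,23.142), length = 20
  seg 2: (12.142,23.142) -> (22.042,13.243), length = 14
  seg 3: (22.042,13.243) -> (11.435,23.849), length = 15
  seg 4: (11.435,23.849) -> (15.678,19.607), length = 6
  seg 5: (15.678,19.607) -> (29.113,6.172), length = 19
Total = 74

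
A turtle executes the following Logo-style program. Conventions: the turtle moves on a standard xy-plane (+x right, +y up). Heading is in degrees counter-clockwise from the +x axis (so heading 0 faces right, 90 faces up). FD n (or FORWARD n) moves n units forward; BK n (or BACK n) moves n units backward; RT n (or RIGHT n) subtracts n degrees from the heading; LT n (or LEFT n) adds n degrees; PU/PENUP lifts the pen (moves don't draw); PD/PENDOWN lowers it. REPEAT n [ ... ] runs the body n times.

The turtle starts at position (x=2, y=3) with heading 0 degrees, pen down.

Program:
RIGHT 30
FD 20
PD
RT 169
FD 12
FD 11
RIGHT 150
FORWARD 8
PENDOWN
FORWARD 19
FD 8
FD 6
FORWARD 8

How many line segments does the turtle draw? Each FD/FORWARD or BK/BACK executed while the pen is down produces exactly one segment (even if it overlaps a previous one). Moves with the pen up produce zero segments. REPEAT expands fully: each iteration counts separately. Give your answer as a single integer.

Executing turtle program step by step:
Start: pos=(2,3), heading=0, pen down
RT 30: heading 0 -> 330
FD 20: (2,3) -> (19.321,-7) [heading=330, draw]
PD: pen down
RT 169: heading 330 -> 161
FD 12: (19.321,-7) -> (7.974,-3.093) [heading=161, draw]
FD 11: (7.974,-3.093) -> (-2.426,0.488) [heading=161, draw]
RT 150: heading 161 -> 11
FD 8: (-2.426,0.488) -> (5.427,2.015) [heading=11, draw]
PD: pen down
FD 19: (5.427,2.015) -> (24.078,5.64) [heading=11, draw]
FD 8: (24.078,5.64) -> (31.931,7.166) [heading=11, draw]
FD 6: (31.931,7.166) -> (37.82,8.311) [heading=11, draw]
FD 8: (37.82,8.311) -> (45.673,9.838) [heading=11, draw]
Final: pos=(45.673,9.838), heading=11, 8 segment(s) drawn
Segments drawn: 8

Answer: 8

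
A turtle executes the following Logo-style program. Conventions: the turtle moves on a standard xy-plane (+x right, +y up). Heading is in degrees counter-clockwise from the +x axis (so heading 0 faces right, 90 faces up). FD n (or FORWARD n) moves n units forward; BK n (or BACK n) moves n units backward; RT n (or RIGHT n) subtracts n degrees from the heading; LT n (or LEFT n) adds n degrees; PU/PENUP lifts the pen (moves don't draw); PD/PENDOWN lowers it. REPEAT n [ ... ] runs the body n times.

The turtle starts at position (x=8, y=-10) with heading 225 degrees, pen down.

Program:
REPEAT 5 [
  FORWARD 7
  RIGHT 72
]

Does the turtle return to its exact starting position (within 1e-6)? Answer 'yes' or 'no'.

Answer: yes

Derivation:
Executing turtle program step by step:
Start: pos=(8,-10), heading=225, pen down
REPEAT 5 [
  -- iteration 1/5 --
  FD 7: (8,-10) -> (3.05,-14.95) [heading=225, draw]
  RT 72: heading 225 -> 153
  -- iteration 2/5 --
  FD 7: (3.05,-14.95) -> (-3.187,-11.772) [heading=153, draw]
  RT 72: heading 153 -> 81
  -- iteration 3/5 --
  FD 7: (-3.187,-11.772) -> (-2.092,-4.858) [heading=81, draw]
  RT 72: heading 81 -> 9
  -- iteration 4/5 --
  FD 7: (-2.092,-4.858) -> (4.822,-3.763) [heading=9, draw]
  RT 72: heading 9 -> 297
  -- iteration 5/5 --
  FD 7: (4.822,-3.763) -> (8,-10) [heading=297, draw]
  RT 72: heading 297 -> 225
]
Final: pos=(8,-10), heading=225, 5 segment(s) drawn

Start position: (8, -10)
Final position: (8, -10)
Distance = 0; < 1e-6 -> CLOSED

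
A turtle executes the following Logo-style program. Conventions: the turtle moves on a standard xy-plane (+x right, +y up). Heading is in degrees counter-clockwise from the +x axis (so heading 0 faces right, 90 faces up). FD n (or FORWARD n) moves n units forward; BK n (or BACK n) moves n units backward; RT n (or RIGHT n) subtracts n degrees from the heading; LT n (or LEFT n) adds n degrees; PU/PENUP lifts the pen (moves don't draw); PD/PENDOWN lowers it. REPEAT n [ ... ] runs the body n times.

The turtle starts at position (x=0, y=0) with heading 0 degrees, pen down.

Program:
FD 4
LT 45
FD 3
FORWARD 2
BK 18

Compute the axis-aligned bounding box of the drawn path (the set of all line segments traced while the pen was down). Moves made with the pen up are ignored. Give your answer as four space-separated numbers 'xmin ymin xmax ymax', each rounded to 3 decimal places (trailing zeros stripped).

Executing turtle program step by step:
Start: pos=(0,0), heading=0, pen down
FD 4: (0,0) -> (4,0) [heading=0, draw]
LT 45: heading 0 -> 45
FD 3: (4,0) -> (6.121,2.121) [heading=45, draw]
FD 2: (6.121,2.121) -> (7.536,3.536) [heading=45, draw]
BK 18: (7.536,3.536) -> (-5.192,-9.192) [heading=45, draw]
Final: pos=(-5.192,-9.192), heading=45, 4 segment(s) drawn

Segment endpoints: x in {-5.192, 0, 4, 6.121, 7.536}, y in {-9.192, 0, 2.121, 3.536}
xmin=-5.192, ymin=-9.192, xmax=7.536, ymax=3.536

Answer: -5.192 -9.192 7.536 3.536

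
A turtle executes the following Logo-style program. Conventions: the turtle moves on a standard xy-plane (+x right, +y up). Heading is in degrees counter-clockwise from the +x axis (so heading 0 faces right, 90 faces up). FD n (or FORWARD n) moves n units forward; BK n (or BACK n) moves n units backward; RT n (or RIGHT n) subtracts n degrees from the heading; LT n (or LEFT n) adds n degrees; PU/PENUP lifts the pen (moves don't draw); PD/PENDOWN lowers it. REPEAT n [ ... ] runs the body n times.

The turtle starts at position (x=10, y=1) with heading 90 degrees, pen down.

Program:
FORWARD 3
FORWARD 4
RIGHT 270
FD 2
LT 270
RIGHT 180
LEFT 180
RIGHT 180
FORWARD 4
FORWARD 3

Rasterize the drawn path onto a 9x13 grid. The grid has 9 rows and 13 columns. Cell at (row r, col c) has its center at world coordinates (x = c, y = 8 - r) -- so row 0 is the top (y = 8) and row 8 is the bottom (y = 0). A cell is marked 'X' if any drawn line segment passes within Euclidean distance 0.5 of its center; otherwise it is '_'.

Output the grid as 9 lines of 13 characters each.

Segment 0: (10,1) -> (10,4)
Segment 1: (10,4) -> (10,8)
Segment 2: (10,8) -> (8,8)
Segment 3: (8,8) -> (8,4)
Segment 4: (8,4) -> (8,1)

Answer: ________XXX__
________X_X__
________X_X__
________X_X__
________X_X__
________X_X__
________X_X__
________X_X__
_____________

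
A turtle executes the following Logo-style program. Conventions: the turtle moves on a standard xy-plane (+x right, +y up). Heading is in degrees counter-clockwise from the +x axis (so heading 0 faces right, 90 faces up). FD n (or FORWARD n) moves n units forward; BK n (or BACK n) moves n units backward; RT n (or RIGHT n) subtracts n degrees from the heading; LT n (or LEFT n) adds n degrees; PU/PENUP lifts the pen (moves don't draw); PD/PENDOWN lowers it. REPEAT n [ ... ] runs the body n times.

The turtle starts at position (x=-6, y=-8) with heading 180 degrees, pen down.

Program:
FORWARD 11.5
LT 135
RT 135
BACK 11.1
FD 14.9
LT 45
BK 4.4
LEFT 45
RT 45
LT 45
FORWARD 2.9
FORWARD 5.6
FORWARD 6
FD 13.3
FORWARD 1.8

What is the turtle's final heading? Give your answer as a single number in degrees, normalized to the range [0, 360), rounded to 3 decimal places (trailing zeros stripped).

Executing turtle program step by step:
Start: pos=(-6,-8), heading=180, pen down
FD 11.5: (-6,-8) -> (-17.5,-8) [heading=180, draw]
LT 135: heading 180 -> 315
RT 135: heading 315 -> 180
BK 11.1: (-17.5,-8) -> (-6.4,-8) [heading=180, draw]
FD 14.9: (-6.4,-8) -> (-21.3,-8) [heading=180, draw]
LT 45: heading 180 -> 225
BK 4.4: (-21.3,-8) -> (-18.189,-4.889) [heading=225, draw]
LT 45: heading 225 -> 270
RT 45: heading 270 -> 225
LT 45: heading 225 -> 270
FD 2.9: (-18.189,-4.889) -> (-18.189,-7.789) [heading=270, draw]
FD 5.6: (-18.189,-7.789) -> (-18.189,-13.389) [heading=270, draw]
FD 6: (-18.189,-13.389) -> (-18.189,-19.389) [heading=270, draw]
FD 13.3: (-18.189,-19.389) -> (-18.189,-32.689) [heading=270, draw]
FD 1.8: (-18.189,-32.689) -> (-18.189,-34.489) [heading=270, draw]
Final: pos=(-18.189,-34.489), heading=270, 9 segment(s) drawn

Answer: 270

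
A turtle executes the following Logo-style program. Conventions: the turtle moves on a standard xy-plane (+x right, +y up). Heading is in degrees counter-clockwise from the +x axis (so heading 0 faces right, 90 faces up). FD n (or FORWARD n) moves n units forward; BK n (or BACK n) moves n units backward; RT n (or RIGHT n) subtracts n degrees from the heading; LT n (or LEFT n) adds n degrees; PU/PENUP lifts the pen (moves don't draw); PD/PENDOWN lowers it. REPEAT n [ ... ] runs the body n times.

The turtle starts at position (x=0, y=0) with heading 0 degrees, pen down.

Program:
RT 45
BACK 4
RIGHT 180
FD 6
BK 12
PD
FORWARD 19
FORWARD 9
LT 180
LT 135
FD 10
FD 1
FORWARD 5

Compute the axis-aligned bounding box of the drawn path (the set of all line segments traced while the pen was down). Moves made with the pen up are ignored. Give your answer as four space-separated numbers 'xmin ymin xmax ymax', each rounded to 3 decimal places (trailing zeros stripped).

Executing turtle program step by step:
Start: pos=(0,0), heading=0, pen down
RT 45: heading 0 -> 315
BK 4: (0,0) -> (-2.828,2.828) [heading=315, draw]
RT 180: heading 315 -> 135
FD 6: (-2.828,2.828) -> (-7.071,7.071) [heading=135, draw]
BK 12: (-7.071,7.071) -> (1.414,-1.414) [heading=135, draw]
PD: pen down
FD 19: (1.414,-1.414) -> (-12.021,12.021) [heading=135, draw]
FD 9: (-12.021,12.021) -> (-18.385,18.385) [heading=135, draw]
LT 180: heading 135 -> 315
LT 135: heading 315 -> 90
FD 10: (-18.385,18.385) -> (-18.385,28.385) [heading=90, draw]
FD 1: (-18.385,28.385) -> (-18.385,29.385) [heading=90, draw]
FD 5: (-18.385,29.385) -> (-18.385,34.385) [heading=90, draw]
Final: pos=(-18.385,34.385), heading=90, 8 segment(s) drawn

Segment endpoints: x in {-18.385, -12.021, -7.071, -2.828, 0, 1.414}, y in {-1.414, 0, 2.828, 7.071, 12.021, 18.385, 28.385, 29.385, 34.385}
xmin=-18.385, ymin=-1.414, xmax=1.414, ymax=34.385

Answer: -18.385 -1.414 1.414 34.385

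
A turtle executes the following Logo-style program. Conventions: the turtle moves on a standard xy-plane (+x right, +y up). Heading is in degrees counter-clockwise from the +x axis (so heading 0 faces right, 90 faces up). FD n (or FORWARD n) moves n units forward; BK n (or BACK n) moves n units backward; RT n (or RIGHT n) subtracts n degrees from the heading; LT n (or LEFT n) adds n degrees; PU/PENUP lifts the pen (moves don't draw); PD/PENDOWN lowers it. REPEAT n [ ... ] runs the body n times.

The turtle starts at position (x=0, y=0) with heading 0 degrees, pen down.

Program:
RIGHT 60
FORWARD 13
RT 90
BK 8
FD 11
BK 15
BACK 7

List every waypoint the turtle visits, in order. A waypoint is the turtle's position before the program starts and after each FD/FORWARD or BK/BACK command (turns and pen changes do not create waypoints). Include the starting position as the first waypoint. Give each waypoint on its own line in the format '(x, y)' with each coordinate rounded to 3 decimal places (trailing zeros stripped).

Executing turtle program step by step:
Start: pos=(0,0), heading=0, pen down
RT 60: heading 0 -> 300
FD 13: (0,0) -> (6.5,-11.258) [heading=300, draw]
RT 90: heading 300 -> 210
BK 8: (6.5,-11.258) -> (13.428,-7.258) [heading=210, draw]
FD 11: (13.428,-7.258) -> (3.902,-12.758) [heading=210, draw]
BK 15: (3.902,-12.758) -> (16.892,-5.258) [heading=210, draw]
BK 7: (16.892,-5.258) -> (22.954,-1.758) [heading=210, draw]
Final: pos=(22.954,-1.758), heading=210, 5 segment(s) drawn
Waypoints (6 total):
(0, 0)
(6.5, -11.258)
(13.428, -7.258)
(3.902, -12.758)
(16.892, -5.258)
(22.954, -1.758)

Answer: (0, 0)
(6.5, -11.258)
(13.428, -7.258)
(3.902, -12.758)
(16.892, -5.258)
(22.954, -1.758)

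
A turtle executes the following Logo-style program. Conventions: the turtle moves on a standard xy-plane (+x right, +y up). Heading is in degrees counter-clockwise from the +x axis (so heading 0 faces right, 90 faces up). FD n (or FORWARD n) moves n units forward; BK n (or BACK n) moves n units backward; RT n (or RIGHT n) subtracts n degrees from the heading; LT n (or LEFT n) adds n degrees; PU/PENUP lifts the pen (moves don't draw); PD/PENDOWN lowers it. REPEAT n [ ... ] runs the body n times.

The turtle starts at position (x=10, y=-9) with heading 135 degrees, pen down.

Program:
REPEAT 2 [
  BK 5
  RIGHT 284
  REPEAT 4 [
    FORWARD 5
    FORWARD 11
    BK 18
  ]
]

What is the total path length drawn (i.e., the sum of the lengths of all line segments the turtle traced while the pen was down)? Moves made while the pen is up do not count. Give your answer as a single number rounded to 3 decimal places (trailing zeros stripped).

Answer: 282

Derivation:
Executing turtle program step by step:
Start: pos=(10,-9), heading=135, pen down
REPEAT 2 [
  -- iteration 1/2 --
  BK 5: (10,-9) -> (13.536,-12.536) [heading=135, draw]
  RT 284: heading 135 -> 211
  REPEAT 4 [
    -- iteration 1/4 --
    FD 5: (13.536,-12.536) -> (9.25,-15.111) [heading=211, draw]
    FD 11: (9.25,-15.111) -> (-0.179,-20.776) [heading=211, draw]
    BK 18: (-0.179,-20.776) -> (15.25,-11.505) [heading=211, draw]
    -- iteration 2/4 --
    FD 5: (15.25,-11.505) -> (10.964,-14.081) [heading=211, draw]
    FD 11: (10.964,-14.081) -> (1.535,-19.746) [heading=211, draw]
    BK 18: (1.535,-19.746) -> (16.964,-10.475) [heading=211, draw]
    -- iteration 3/4 --
    FD 5: (16.964,-10.475) -> (12.678,-13.051) [heading=211, draw]
    FD 11: (12.678,-13.051) -> (3.25,-18.716) [heading=211, draw]
    BK 18: (3.25,-18.716) -> (18.679,-9.445) [heading=211, draw]
    -- iteration 4/4 --
    FD 5: (18.679,-9.445) -> (14.393,-12.02) [heading=211, draw]
    FD 11: (14.393,-12.02) -> (4.964,-17.686) [heading=211, draw]
    BK 18: (4.964,-17.686) -> (20.393,-8.415) [heading=211, draw]
  ]
  -- iteration 2/2 --
  BK 5: (20.393,-8.415) -> (24.679,-5.84) [heading=211, draw]
  RT 284: heading 211 -> 287
  REPEAT 4 [
    -- iteration 1/4 --
    FD 5: (24.679,-5.84) -> (26.141,-10.622) [heading=287, draw]
    FD 11: (26.141,-10.622) -> (29.357,-21.141) [heading=287, draw]
    BK 18: (29.357,-21.141) -> (24.094,-3.927) [heading=287, draw]
    -- iteration 2/4 --
    FD 5: (24.094,-3.927) -> (25.556,-8.709) [heading=287, draw]
    FD 11: (25.556,-8.709) -> (28.772,-19.228) [heading=287, draw]
    BK 18: (28.772,-19.228) -> (23.509,-2.015) [heading=287, draw]
    -- iteration 3/4 --
    FD 5: (23.509,-2.015) -> (24.971,-6.796) [heading=287, draw]
    FD 11: (24.971,-6.796) -> (28.187,-17.316) [heading=287, draw]
    BK 18: (28.187,-17.316) -> (22.924,-0.102) [heading=287, draw]
    -- iteration 4/4 --
    FD 5: (22.924,-0.102) -> (24.386,-4.884) [heading=287, draw]
    FD 11: (24.386,-4.884) -> (27.602,-15.403) [heading=287, draw]
    BK 18: (27.602,-15.403) -> (22.34,1.81) [heading=287, draw]
  ]
]
Final: pos=(22.34,1.81), heading=287, 26 segment(s) drawn

Segment lengths:
  seg 1: (10,-9) -> (13.536,-12.536), length = 5
  seg 2: (13.536,-12.536) -> (9.25,-15.111), length = 5
  seg 3: (9.25,-15.111) -> (-0.179,-20.776), length = 11
  seg 4: (-0.179,-20.776) -> (15.25,-11.505), length = 18
  seg 5: (15.25,-11.505) -> (10.964,-14.081), length = 5
  seg 6: (10.964,-14.081) -> (1.535,-19.746), length = 11
  seg 7: (1.535,-19.746) -> (16.964,-10.475), length = 18
  seg 8: (16.964,-10.475) -> (12.678,-13.051), length = 5
  seg 9: (12.678,-13.051) -> (3.25,-18.716), length = 11
  seg 10: (3.25,-18.716) -> (18.679,-9.445), length = 18
  seg 11: (18.679,-9.445) -> (14.393,-12.02), length = 5
  seg 12: (14.393,-12.02) -> (4.964,-17.686), length = 11
  seg 13: (4.964,-17.686) -> (20.393,-8.415), length = 18
  seg 14: (20.393,-8.415) -> (24.679,-5.84), length = 5
  seg 15: (24.679,-5.84) -> (26.141,-10.622), length = 5
  seg 16: (26.141,-10.622) -> (29.357,-21.141), length = 11
  seg 17: (29.357,-21.141) -> (24.094,-3.927), length = 18
  seg 18: (24.094,-3.927) -> (25.556,-8.709), length = 5
  seg 19: (25.556,-8.709) -> (28.772,-19.228), length = 11
  seg 20: (28.772,-19.228) -> (23.509,-2.015), length = 18
  seg 21: (23.509,-2.015) -> (24.971,-6.796), length = 5
  seg 22: (24.971,-6.796) -> (28.187,-17.316), length = 11
  seg 23: (28.187,-17.316) -> (22.924,-0.102), length = 18
  seg 24: (22.924,-0.102) -> (24.386,-4.884), length = 5
  seg 25: (24.386,-4.884) -> (27.602,-15.403), length = 11
  seg 26: (27.602,-15.403) -> (22.34,1.81), length = 18
Total = 282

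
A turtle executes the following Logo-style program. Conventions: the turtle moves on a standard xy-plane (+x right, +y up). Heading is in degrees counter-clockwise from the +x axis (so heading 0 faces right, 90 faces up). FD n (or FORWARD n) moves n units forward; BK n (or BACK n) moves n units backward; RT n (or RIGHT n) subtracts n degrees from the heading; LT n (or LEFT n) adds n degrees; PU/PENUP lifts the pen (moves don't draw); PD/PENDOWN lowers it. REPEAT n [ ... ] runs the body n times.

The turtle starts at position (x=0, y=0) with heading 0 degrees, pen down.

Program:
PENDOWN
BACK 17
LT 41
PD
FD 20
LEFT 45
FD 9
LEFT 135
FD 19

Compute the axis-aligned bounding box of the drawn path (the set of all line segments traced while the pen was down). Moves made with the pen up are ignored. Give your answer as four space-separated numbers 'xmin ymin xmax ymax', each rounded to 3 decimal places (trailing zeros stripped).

Executing turtle program step by step:
Start: pos=(0,0), heading=0, pen down
PD: pen down
BK 17: (0,0) -> (-17,0) [heading=0, draw]
LT 41: heading 0 -> 41
PD: pen down
FD 20: (-17,0) -> (-1.906,13.121) [heading=41, draw]
LT 45: heading 41 -> 86
FD 9: (-1.906,13.121) -> (-1.278,22.099) [heading=86, draw]
LT 135: heading 86 -> 221
FD 19: (-1.278,22.099) -> (-15.617,9.634) [heading=221, draw]
Final: pos=(-15.617,9.634), heading=221, 4 segment(s) drawn

Segment endpoints: x in {-17, -15.617, -1.906, -1.278, 0}, y in {0, 9.634, 13.121, 22.099}
xmin=-17, ymin=0, xmax=0, ymax=22.099

Answer: -17 0 0 22.099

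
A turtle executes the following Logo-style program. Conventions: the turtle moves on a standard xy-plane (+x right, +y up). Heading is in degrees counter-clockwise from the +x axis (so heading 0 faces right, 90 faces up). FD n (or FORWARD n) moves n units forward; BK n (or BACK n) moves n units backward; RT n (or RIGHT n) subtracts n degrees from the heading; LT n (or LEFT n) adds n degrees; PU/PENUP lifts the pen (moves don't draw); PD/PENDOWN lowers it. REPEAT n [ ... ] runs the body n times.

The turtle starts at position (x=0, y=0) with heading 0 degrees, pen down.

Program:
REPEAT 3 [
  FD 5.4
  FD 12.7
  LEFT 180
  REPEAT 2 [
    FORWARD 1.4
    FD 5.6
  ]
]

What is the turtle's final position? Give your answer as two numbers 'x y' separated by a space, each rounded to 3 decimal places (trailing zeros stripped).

Answer: 4.1 0

Derivation:
Executing turtle program step by step:
Start: pos=(0,0), heading=0, pen down
REPEAT 3 [
  -- iteration 1/3 --
  FD 5.4: (0,0) -> (5.4,0) [heading=0, draw]
  FD 12.7: (5.4,0) -> (18.1,0) [heading=0, draw]
  LT 180: heading 0 -> 180
  REPEAT 2 [
    -- iteration 1/2 --
    FD 1.4: (18.1,0) -> (16.7,0) [heading=180, draw]
    FD 5.6: (16.7,0) -> (11.1,0) [heading=180, draw]
    -- iteration 2/2 --
    FD 1.4: (11.1,0) -> (9.7,0) [heading=180, draw]
    FD 5.6: (9.7,0) -> (4.1,0) [heading=180, draw]
  ]
  -- iteration 2/3 --
  FD 5.4: (4.1,0) -> (-1.3,0) [heading=180, draw]
  FD 12.7: (-1.3,0) -> (-14,0) [heading=180, draw]
  LT 180: heading 180 -> 0
  REPEAT 2 [
    -- iteration 1/2 --
    FD 1.4: (-14,0) -> (-12.6,0) [heading=0, draw]
    FD 5.6: (-12.6,0) -> (-7,0) [heading=0, draw]
    -- iteration 2/2 --
    FD 1.4: (-7,0) -> (-5.6,0) [heading=0, draw]
    FD 5.6: (-5.6,0) -> (0,0) [heading=0, draw]
  ]
  -- iteration 3/3 --
  FD 5.4: (0,0) -> (5.4,0) [heading=0, draw]
  FD 12.7: (5.4,0) -> (18.1,0) [heading=0, draw]
  LT 180: heading 0 -> 180
  REPEAT 2 [
    -- iteration 1/2 --
    FD 1.4: (18.1,0) -> (16.7,0) [heading=180, draw]
    FD 5.6: (16.7,0) -> (11.1,0) [heading=180, draw]
    -- iteration 2/2 --
    FD 1.4: (11.1,0) -> (9.7,0) [heading=180, draw]
    FD 5.6: (9.7,0) -> (4.1,0) [heading=180, draw]
  ]
]
Final: pos=(4.1,0), heading=180, 18 segment(s) drawn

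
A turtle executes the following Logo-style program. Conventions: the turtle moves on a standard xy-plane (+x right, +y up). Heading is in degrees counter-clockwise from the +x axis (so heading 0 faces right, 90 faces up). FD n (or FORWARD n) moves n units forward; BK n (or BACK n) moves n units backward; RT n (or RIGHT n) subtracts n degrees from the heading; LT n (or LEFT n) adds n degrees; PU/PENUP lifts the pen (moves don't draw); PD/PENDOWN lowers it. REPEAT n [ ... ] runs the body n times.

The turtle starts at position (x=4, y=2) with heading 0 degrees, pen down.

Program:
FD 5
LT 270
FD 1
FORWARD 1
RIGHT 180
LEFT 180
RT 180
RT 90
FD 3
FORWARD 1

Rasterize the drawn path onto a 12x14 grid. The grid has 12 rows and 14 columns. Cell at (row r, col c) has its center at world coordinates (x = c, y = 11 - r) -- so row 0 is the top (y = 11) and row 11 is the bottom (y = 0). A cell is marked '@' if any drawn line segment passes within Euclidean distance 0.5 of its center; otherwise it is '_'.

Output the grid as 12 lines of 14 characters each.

Answer: ______________
______________
______________
______________
______________
______________
______________
______________
______________
____@@@@@@____
_________@____
_________@@@@@

Derivation:
Segment 0: (4,2) -> (9,2)
Segment 1: (9,2) -> (9,1)
Segment 2: (9,1) -> (9,0)
Segment 3: (9,0) -> (12,0)
Segment 4: (12,0) -> (13,0)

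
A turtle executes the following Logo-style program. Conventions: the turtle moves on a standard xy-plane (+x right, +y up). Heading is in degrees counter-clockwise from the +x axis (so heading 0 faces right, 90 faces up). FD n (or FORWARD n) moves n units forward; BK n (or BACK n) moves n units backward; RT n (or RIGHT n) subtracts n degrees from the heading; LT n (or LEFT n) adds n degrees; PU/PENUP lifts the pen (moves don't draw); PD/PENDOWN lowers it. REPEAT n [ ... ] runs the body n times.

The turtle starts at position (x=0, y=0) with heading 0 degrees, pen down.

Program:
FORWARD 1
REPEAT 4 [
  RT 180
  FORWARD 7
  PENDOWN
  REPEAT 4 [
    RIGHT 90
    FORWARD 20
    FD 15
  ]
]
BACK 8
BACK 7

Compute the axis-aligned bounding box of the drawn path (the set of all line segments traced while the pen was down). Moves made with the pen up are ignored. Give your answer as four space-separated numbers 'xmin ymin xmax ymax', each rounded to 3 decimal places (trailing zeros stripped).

Answer: -34 -35 29 35

Derivation:
Executing turtle program step by step:
Start: pos=(0,0), heading=0, pen down
FD 1: (0,0) -> (1,0) [heading=0, draw]
REPEAT 4 [
  -- iteration 1/4 --
  RT 180: heading 0 -> 180
  FD 7: (1,0) -> (-6,0) [heading=180, draw]
  PD: pen down
  REPEAT 4 [
    -- iteration 1/4 --
    RT 90: heading 180 -> 90
    FD 20: (-6,0) -> (-6,20) [heading=90, draw]
    FD 15: (-6,20) -> (-6,35) [heading=90, draw]
    -- iteration 2/4 --
    RT 90: heading 90 -> 0
    FD 20: (-6,35) -> (14,35) [heading=0, draw]
    FD 15: (14,35) -> (29,35) [heading=0, draw]
    -- iteration 3/4 --
    RT 90: heading 0 -> 270
    FD 20: (29,35) -> (29,15) [heading=270, draw]
    FD 15: (29,15) -> (29,0) [heading=270, draw]
    -- iteration 4/4 --
    RT 90: heading 270 -> 180
    FD 20: (29,0) -> (9,0) [heading=180, draw]
    FD 15: (9,0) -> (-6,0) [heading=180, draw]
  ]
  -- iteration 2/4 --
  RT 180: heading 180 -> 0
  FD 7: (-6,0) -> (1,0) [heading=0, draw]
  PD: pen down
  REPEAT 4 [
    -- iteration 1/4 --
    RT 90: heading 0 -> 270
    FD 20: (1,0) -> (1,-20) [heading=270, draw]
    FD 15: (1,-20) -> (1,-35) [heading=270, draw]
    -- iteration 2/4 --
    RT 90: heading 270 -> 180
    FD 20: (1,-35) -> (-19,-35) [heading=180, draw]
    FD 15: (-19,-35) -> (-34,-35) [heading=180, draw]
    -- iteration 3/4 --
    RT 90: heading 180 -> 90
    FD 20: (-34,-35) -> (-34,-15) [heading=90, draw]
    FD 15: (-34,-15) -> (-34,0) [heading=90, draw]
    -- iteration 4/4 --
    RT 90: heading 90 -> 0
    FD 20: (-34,0) -> (-14,0) [heading=0, draw]
    FD 15: (-14,0) -> (1,0) [heading=0, draw]
  ]
  -- iteration 3/4 --
  RT 180: heading 0 -> 180
  FD 7: (1,0) -> (-6,0) [heading=180, draw]
  PD: pen down
  REPEAT 4 [
    -- iteration 1/4 --
    RT 90: heading 180 -> 90
    FD 20: (-6,0) -> (-6,20) [heading=90, draw]
    FD 15: (-6,20) -> (-6,35) [heading=90, draw]
    -- iteration 2/4 --
    RT 90: heading 90 -> 0
    FD 20: (-6,35) -> (14,35) [heading=0, draw]
    FD 15: (14,35) -> (29,35) [heading=0, draw]
    -- iteration 3/4 --
    RT 90: heading 0 -> 270
    FD 20: (29,35) -> (29,15) [heading=270, draw]
    FD 15: (29,15) -> (29,0) [heading=270, draw]
    -- iteration 4/4 --
    RT 90: heading 270 -> 180
    FD 20: (29,0) -> (9,0) [heading=180, draw]
    FD 15: (9,0) -> (-6,0) [heading=180, draw]
  ]
  -- iteration 4/4 --
  RT 180: heading 180 -> 0
  FD 7: (-6,0) -> (1,0) [heading=0, draw]
  PD: pen down
  REPEAT 4 [
    -- iteration 1/4 --
    RT 90: heading 0 -> 270
    FD 20: (1,0) -> (1,-20) [heading=270, draw]
    FD 15: (1,-20) -> (1,-35) [heading=270, draw]
    -- iteration 2/4 --
    RT 90: heading 270 -> 180
    FD 20: (1,-35) -> (-19,-35) [heading=180, draw]
    FD 15: (-19,-35) -> (-34,-35) [heading=180, draw]
    -- iteration 3/4 --
    RT 90: heading 180 -> 90
    FD 20: (-34,-35) -> (-34,-15) [heading=90, draw]
    FD 15: (-34,-15) -> (-34,0) [heading=90, draw]
    -- iteration 4/4 --
    RT 90: heading 90 -> 0
    FD 20: (-34,0) -> (-14,0) [heading=0, draw]
    FD 15: (-14,0) -> (1,0) [heading=0, draw]
  ]
]
BK 8: (1,0) -> (-7,0) [heading=0, draw]
BK 7: (-7,0) -> (-14,0) [heading=0, draw]
Final: pos=(-14,0), heading=0, 39 segment(s) drawn

Segment endpoints: x in {-34, -34, -34, -34, -34, -19, -19, -14, -14, -7, -6, -6, -6, -6, -6, -6, -6, -6, 0, 1, 1, 1, 1, 1, 1, 1, 1, 1, 9, 9, 14, 14, 29, 29, 29, 29, 29, 29}, y in {-35, -35, -35, -35, -35, -35, -20, -20, -15, -15, 0, 0, 0, 0, 0, 0, 0, 0, 0, 0, 0, 0, 0, 0, 0, 0, 0, 0, 0, 15, 15, 20, 35, 35, 35, 35, 35}
xmin=-34, ymin=-35, xmax=29, ymax=35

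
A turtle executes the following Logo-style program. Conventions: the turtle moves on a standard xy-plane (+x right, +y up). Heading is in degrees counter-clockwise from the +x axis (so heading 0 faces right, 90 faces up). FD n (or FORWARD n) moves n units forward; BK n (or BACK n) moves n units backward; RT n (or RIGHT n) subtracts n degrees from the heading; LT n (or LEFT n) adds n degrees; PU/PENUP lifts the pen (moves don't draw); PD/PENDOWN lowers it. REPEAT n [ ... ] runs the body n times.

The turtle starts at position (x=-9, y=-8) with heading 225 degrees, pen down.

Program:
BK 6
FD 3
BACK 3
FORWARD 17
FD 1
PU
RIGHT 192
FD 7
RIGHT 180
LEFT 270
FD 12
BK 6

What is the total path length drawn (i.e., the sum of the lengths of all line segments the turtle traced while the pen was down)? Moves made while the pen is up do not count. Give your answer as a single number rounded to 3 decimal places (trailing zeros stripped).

Answer: 30

Derivation:
Executing turtle program step by step:
Start: pos=(-9,-8), heading=225, pen down
BK 6: (-9,-8) -> (-4.757,-3.757) [heading=225, draw]
FD 3: (-4.757,-3.757) -> (-6.879,-5.879) [heading=225, draw]
BK 3: (-6.879,-5.879) -> (-4.757,-3.757) [heading=225, draw]
FD 17: (-4.757,-3.757) -> (-16.778,-15.778) [heading=225, draw]
FD 1: (-16.778,-15.778) -> (-17.485,-16.485) [heading=225, draw]
PU: pen up
RT 192: heading 225 -> 33
FD 7: (-17.485,-16.485) -> (-11.615,-12.673) [heading=33, move]
RT 180: heading 33 -> 213
LT 270: heading 213 -> 123
FD 12: (-11.615,-12.673) -> (-18.15,-2.609) [heading=123, move]
BK 6: (-18.15,-2.609) -> (-14.882,-7.641) [heading=123, move]
Final: pos=(-14.882,-7.641), heading=123, 5 segment(s) drawn

Segment lengths:
  seg 1: (-9,-8) -> (-4.757,-3.757), length = 6
  seg 2: (-4.757,-3.757) -> (-6.879,-5.879), length = 3
  seg 3: (-6.879,-5.879) -> (-4.757,-3.757), length = 3
  seg 4: (-4.757,-3.757) -> (-16.778,-15.778), length = 17
  seg 5: (-16.778,-15.778) -> (-17.485,-16.485), length = 1
Total = 30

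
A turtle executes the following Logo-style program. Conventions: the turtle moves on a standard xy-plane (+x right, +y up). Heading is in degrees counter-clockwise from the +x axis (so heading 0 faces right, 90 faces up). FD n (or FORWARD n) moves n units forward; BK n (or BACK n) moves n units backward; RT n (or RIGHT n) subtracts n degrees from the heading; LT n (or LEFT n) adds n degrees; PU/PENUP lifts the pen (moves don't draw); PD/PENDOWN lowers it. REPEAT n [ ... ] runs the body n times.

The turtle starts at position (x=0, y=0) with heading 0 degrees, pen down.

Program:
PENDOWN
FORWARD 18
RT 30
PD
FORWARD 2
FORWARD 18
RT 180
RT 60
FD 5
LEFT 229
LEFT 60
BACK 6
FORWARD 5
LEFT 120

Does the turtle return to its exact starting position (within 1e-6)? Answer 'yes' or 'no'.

Answer: no

Derivation:
Executing turtle program step by step:
Start: pos=(0,0), heading=0, pen down
PD: pen down
FD 18: (0,0) -> (18,0) [heading=0, draw]
RT 30: heading 0 -> 330
PD: pen down
FD 2: (18,0) -> (19.732,-1) [heading=330, draw]
FD 18: (19.732,-1) -> (35.321,-10) [heading=330, draw]
RT 180: heading 330 -> 150
RT 60: heading 150 -> 90
FD 5: (35.321,-10) -> (35.321,-5) [heading=90, draw]
LT 229: heading 90 -> 319
LT 60: heading 319 -> 19
BK 6: (35.321,-5) -> (29.647,-6.953) [heading=19, draw]
FD 5: (29.647,-6.953) -> (34.375,-5.326) [heading=19, draw]
LT 120: heading 19 -> 139
Final: pos=(34.375,-5.326), heading=139, 6 segment(s) drawn

Start position: (0, 0)
Final position: (34.375, -5.326)
Distance = 34.785; >= 1e-6 -> NOT closed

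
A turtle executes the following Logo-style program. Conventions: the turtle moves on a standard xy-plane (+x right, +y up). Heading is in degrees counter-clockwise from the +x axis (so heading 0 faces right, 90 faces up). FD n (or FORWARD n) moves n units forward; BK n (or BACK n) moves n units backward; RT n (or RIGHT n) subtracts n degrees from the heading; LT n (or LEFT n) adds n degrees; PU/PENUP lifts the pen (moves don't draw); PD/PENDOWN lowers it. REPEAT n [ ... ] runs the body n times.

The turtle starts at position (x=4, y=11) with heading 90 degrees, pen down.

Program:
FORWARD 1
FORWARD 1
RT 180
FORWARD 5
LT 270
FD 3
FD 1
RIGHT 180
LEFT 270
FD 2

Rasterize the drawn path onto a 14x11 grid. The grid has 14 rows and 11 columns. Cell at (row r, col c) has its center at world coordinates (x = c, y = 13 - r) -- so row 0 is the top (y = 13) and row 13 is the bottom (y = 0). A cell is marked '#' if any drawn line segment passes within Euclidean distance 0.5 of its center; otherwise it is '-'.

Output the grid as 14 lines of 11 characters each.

Answer: ----#------
----#------
----#------
----#------
----#------
#####------
#----------
#----------
-----------
-----------
-----------
-----------
-----------
-----------

Derivation:
Segment 0: (4,11) -> (4,12)
Segment 1: (4,12) -> (4,13)
Segment 2: (4,13) -> (4,8)
Segment 3: (4,8) -> (1,8)
Segment 4: (1,8) -> (0,8)
Segment 5: (0,8) -> (-0,6)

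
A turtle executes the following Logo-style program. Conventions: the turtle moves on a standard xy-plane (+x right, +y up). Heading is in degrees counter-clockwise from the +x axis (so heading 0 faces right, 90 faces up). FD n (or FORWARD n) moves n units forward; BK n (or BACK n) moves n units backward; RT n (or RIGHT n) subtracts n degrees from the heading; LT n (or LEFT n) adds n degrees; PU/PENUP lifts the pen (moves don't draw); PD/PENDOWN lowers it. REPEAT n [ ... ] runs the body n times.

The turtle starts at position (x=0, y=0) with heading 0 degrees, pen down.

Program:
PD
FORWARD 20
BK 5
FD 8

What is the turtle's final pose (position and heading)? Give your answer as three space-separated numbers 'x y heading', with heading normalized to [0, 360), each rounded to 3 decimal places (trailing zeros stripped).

Executing turtle program step by step:
Start: pos=(0,0), heading=0, pen down
PD: pen down
FD 20: (0,0) -> (20,0) [heading=0, draw]
BK 5: (20,0) -> (15,0) [heading=0, draw]
FD 8: (15,0) -> (23,0) [heading=0, draw]
Final: pos=(23,0), heading=0, 3 segment(s) drawn

Answer: 23 0 0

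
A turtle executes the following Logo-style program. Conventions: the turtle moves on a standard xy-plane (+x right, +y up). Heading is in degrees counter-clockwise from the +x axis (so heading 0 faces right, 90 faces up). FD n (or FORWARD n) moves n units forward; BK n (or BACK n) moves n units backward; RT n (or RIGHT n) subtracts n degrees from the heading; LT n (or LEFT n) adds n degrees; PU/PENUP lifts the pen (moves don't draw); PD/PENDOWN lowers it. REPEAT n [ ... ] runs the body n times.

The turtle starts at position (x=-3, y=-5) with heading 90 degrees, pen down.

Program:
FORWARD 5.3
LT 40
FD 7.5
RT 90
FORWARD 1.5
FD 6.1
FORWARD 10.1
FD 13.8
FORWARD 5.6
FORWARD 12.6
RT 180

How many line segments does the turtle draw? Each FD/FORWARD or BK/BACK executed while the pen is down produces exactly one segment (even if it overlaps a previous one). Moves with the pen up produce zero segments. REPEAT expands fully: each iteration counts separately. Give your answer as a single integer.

Executing turtle program step by step:
Start: pos=(-3,-5), heading=90, pen down
FD 5.3: (-3,-5) -> (-3,0.3) [heading=90, draw]
LT 40: heading 90 -> 130
FD 7.5: (-3,0.3) -> (-7.821,6.045) [heading=130, draw]
RT 90: heading 130 -> 40
FD 1.5: (-7.821,6.045) -> (-6.672,7.01) [heading=40, draw]
FD 6.1: (-6.672,7.01) -> (-1.999,10.931) [heading=40, draw]
FD 10.1: (-1.999,10.931) -> (5.738,17.423) [heading=40, draw]
FD 13.8: (5.738,17.423) -> (16.309,26.293) [heading=40, draw]
FD 5.6: (16.309,26.293) -> (20.599,29.893) [heading=40, draw]
FD 12.6: (20.599,29.893) -> (30.252,37.992) [heading=40, draw]
RT 180: heading 40 -> 220
Final: pos=(30.252,37.992), heading=220, 8 segment(s) drawn
Segments drawn: 8

Answer: 8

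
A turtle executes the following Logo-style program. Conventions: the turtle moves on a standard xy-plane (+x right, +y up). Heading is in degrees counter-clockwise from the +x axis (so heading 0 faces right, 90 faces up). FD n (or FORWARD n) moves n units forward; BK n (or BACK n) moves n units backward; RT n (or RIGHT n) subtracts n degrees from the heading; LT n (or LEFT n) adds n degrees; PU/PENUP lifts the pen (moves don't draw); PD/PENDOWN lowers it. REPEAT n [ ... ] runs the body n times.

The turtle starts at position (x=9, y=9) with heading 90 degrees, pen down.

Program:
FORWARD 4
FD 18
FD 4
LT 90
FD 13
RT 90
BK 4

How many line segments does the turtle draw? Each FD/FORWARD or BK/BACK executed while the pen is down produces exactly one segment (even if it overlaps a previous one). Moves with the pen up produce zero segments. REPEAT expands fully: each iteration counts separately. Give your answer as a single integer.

Answer: 5

Derivation:
Executing turtle program step by step:
Start: pos=(9,9), heading=90, pen down
FD 4: (9,9) -> (9,13) [heading=90, draw]
FD 18: (9,13) -> (9,31) [heading=90, draw]
FD 4: (9,31) -> (9,35) [heading=90, draw]
LT 90: heading 90 -> 180
FD 13: (9,35) -> (-4,35) [heading=180, draw]
RT 90: heading 180 -> 90
BK 4: (-4,35) -> (-4,31) [heading=90, draw]
Final: pos=(-4,31), heading=90, 5 segment(s) drawn
Segments drawn: 5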